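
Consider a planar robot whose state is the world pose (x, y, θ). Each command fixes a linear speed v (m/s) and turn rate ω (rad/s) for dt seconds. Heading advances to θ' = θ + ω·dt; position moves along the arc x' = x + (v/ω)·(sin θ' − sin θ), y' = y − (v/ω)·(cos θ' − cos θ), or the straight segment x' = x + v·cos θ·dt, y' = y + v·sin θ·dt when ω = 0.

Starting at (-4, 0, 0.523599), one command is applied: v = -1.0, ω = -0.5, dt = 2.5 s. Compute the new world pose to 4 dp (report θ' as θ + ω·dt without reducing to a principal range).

θ' = 0.5236 + -0.5·2.5 = -0.7264
R = v/ω = -1.0/-0.5 = 2.0000
x' = -4 + 2.0000·(sin -0.7264 − sin 0.5236) = -6.3284
y' = 0 − 2.0000·(cos -0.7264 − cos 0.5236) = 0.2369

(-6.3284, 0.2369, -0.7264)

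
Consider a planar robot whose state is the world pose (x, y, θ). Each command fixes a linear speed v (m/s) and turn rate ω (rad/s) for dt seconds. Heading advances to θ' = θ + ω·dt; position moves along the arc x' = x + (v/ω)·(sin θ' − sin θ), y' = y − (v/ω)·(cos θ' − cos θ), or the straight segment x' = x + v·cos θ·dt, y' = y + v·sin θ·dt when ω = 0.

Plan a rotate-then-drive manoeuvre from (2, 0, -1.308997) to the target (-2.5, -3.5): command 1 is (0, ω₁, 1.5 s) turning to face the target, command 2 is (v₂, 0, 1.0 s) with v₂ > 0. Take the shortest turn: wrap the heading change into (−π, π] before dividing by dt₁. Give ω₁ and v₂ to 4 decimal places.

ω₁ = -0.7810, v₂ = 5.7009

heading to target = atan2(-3.5−0, -2.5−2) = -2.4805
Δθ = wrap(-2.4805 − -1.3090) = -1.1716; ω₁ = Δθ/dt₁ = -0.7810
distance = √((-2.5−2)² + (-3.5−0)²) = 5.7009; v₂ = distance/dt₂ = 5.7009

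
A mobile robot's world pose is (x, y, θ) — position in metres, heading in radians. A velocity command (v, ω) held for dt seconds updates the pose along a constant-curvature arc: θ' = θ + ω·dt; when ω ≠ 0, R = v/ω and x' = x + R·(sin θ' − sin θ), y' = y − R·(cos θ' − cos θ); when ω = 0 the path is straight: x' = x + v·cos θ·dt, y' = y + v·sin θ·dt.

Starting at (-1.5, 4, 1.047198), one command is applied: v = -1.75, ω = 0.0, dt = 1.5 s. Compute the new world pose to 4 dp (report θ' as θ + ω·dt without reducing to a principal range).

(-2.8125, 1.7267, 1.0472)

θ' = 1.0472 + 0.0·1.5 = 1.0472
ω = 0 → straight: x' = -1.5 + -1.75·cos(1.0472)·1.5 = -2.8125
y' = 4 + -1.75·sin(1.0472)·1.5 = 1.7267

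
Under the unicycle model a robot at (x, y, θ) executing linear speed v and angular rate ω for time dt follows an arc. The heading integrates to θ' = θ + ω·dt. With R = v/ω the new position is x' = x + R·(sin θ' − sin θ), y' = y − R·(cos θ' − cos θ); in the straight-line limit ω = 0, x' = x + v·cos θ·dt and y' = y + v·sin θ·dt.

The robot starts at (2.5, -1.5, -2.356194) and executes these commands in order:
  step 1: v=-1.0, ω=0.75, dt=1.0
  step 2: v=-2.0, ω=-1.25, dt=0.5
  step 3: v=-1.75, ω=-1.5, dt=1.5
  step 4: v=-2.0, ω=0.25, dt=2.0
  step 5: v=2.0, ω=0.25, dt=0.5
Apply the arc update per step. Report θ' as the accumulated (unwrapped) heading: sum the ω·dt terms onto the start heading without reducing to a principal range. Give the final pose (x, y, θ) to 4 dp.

step 1: θ'=-1.6062 (R=-1.3333) → pose (2.8897, -0.6044, -1.6062)
step 2: θ'=-2.2312 (R=1.6000) → pose (3.2251, 0.3205, -2.2312)
step 3: θ'=-4.4812 (R=1.1667) → pose (5.2821, -0.1279, -4.4812)
step 4: θ'=-3.9812 (R=-8.0000) → pose (7.1142, -3.6368, -3.9812)
step 5: θ'=-3.8562 (R=8.0000) → pose (6.4017, -2.9360, -3.8562)

(6.4017, -2.9360, -3.8562)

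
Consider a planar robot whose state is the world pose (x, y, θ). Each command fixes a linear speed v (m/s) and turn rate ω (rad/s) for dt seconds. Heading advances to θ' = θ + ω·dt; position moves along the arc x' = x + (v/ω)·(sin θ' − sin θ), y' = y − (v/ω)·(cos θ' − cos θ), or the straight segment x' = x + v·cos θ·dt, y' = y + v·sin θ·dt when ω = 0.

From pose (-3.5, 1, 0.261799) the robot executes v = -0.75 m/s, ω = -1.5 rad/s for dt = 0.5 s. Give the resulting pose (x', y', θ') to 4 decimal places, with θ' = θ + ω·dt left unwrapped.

θ' = 0.2618 + -1.5·0.5 = -0.4882
R = v/ω = -0.75/-1.5 = 0.5000
x' = -3.5 + 0.5000·(sin -0.4882 − sin 0.2618) = -3.8639
y' = 1 − 0.5000·(cos -0.4882 − cos 0.2618) = 1.0414

(-3.8639, 1.0414, -0.4882)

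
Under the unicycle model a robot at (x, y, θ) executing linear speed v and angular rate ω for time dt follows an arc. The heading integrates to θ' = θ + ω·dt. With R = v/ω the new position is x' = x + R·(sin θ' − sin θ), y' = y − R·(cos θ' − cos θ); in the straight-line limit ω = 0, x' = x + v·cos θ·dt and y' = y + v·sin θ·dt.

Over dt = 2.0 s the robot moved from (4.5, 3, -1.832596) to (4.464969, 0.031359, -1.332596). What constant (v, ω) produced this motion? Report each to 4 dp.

Δθ = -1.332596 − -1.832596 = 0.500000
ω = Δθ/dt = 0.500000/2.0 = 0.2500
R = −Δy/(cos θ' − cos θ) = 6.0000
v = R·ω = 6.0000·0.2500 = 1.5000

v = 1.5000, ω = 0.2500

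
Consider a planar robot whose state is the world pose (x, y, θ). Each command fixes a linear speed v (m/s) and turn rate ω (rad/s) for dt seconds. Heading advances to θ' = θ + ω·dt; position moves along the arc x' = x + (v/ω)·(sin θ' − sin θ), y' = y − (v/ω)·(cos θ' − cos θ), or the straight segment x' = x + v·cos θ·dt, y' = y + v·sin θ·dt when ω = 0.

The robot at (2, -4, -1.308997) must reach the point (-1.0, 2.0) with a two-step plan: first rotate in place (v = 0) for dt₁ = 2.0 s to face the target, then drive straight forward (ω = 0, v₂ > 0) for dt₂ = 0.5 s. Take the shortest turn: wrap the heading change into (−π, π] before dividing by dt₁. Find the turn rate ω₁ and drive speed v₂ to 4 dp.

heading to target = atan2(2−-4, -1−2) = 2.0344
Δθ = wrap(2.0344 − -1.3090) = -2.9397; ω₁ = Δθ/dt₁ = -1.4699
distance = √((-1−2)² + (2−-4)²) = 6.7082; v₂ = distance/dt₂ = 13.4164

ω₁ = -1.4699, v₂ = 13.4164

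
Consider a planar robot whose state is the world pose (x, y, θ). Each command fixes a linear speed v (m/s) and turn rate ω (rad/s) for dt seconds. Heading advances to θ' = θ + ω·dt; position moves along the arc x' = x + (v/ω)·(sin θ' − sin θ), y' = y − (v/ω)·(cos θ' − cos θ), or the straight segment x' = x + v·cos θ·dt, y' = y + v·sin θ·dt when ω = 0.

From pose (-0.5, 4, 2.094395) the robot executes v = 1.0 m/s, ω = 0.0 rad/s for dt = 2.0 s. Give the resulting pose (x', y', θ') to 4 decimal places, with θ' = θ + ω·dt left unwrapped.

θ' = 2.0944 + 0.0·2.0 = 2.0944
ω = 0 → straight: x' = -0.5 + 1.0·cos(2.0944)·2.0 = -1.5000
y' = 4 + 1.0·sin(2.0944)·2.0 = 5.7321

(-1.5000, 5.7321, 2.0944)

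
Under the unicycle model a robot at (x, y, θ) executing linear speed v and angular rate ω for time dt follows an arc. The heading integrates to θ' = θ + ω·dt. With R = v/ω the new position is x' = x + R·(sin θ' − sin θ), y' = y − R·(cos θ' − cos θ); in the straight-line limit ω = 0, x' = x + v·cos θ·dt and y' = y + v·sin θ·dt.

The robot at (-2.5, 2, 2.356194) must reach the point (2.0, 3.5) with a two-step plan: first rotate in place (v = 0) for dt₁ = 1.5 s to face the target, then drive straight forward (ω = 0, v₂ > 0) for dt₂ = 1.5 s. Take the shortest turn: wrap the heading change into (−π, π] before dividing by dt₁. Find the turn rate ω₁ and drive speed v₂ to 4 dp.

ω₁ = -1.3563, v₂ = 3.1623

heading to target = atan2(3.5−2, 2−-2.5) = 0.3218
Δθ = wrap(0.3218 − 2.3562) = -2.0344; ω₁ = Δθ/dt₁ = -1.3563
distance = √((2−-2.5)² + (3.5−2)²) = 4.7434; v₂ = distance/dt₂ = 3.1623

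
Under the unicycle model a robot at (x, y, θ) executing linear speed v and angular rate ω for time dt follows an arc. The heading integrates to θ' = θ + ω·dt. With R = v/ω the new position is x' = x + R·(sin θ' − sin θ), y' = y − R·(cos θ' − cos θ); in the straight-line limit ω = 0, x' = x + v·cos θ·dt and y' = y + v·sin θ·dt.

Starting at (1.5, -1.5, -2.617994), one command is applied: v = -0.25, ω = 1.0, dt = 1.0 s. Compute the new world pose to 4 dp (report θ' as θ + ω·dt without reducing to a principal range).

(1.6247, -1.2953, -1.6180)

θ' = -2.6180 + 1.0·1.0 = -1.6180
R = v/ω = -0.25/1.0 = -0.2500
x' = 1.5 + -0.2500·(sin -1.6180 − sin -2.6180) = 1.6247
y' = -1.5 − -0.2500·(cos -1.6180 − cos -2.6180) = -1.2953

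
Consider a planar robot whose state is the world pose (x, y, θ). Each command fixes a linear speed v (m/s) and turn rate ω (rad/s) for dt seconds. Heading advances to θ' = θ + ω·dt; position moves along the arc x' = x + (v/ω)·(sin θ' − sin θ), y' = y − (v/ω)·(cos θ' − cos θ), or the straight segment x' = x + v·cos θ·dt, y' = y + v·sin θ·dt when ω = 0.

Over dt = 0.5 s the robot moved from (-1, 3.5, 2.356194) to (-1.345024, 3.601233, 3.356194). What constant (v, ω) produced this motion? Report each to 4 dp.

Δθ = 3.356194 − 2.356194 = 1.000000
ω = Δθ/dt = 1.000000/0.5 = 2.0000
R = Δx/(sin θ' − sin θ) = 0.3750
v = R·ω = 0.3750·2.0000 = 0.7500

v = 0.7500, ω = 2.0000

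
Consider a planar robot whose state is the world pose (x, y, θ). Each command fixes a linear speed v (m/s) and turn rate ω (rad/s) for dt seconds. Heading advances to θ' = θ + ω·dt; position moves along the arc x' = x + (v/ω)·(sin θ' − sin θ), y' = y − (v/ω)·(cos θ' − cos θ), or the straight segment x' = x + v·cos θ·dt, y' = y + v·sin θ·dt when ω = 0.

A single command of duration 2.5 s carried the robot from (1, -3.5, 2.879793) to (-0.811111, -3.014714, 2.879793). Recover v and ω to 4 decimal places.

v = 0.7500, ω = 0.0000

Δθ = 2.879793 − 2.879793 = 0.000000
ω = Δθ/dt = 0.000000/2.5 = 0.0000
ω = 0 → v = (Δx·cos θ + Δy·sin θ)/dt = 0.7500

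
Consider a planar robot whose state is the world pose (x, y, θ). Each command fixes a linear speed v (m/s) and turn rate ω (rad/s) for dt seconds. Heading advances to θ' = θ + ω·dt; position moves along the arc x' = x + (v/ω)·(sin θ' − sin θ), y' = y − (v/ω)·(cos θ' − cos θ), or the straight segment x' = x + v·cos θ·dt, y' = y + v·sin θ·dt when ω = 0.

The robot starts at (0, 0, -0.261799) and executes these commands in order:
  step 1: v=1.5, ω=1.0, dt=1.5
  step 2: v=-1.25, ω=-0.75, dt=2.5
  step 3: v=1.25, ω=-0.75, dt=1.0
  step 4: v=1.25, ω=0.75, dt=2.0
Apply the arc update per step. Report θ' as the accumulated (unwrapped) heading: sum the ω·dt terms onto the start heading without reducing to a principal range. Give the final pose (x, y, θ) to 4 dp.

(1.7139, -2.2228, 0.1132)

step 1: θ'=1.2382 (R=1.5000) → pose (1.8060, 0.9591, 1.2382)
step 2: θ'=-0.6368 (R=1.6667) → pose (-0.7603, 0.1633, -0.6368)
step 3: θ'=-1.3868 (R=-1.6667) → pose (-0.1129, -0.8718, -1.3868)
step 4: θ'=0.1132 (R=1.6667) → pose (1.7139, -2.2228, 0.1132)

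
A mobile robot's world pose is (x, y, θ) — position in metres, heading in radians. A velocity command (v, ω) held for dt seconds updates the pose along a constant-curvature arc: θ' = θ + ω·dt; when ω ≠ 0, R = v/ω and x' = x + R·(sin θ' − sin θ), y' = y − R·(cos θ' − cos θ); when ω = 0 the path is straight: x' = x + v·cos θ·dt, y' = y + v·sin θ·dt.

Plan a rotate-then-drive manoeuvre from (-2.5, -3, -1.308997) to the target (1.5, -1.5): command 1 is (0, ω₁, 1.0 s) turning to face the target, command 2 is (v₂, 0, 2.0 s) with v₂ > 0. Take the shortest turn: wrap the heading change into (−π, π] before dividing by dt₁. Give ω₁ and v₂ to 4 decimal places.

ω₁ = 1.6678, v₂ = 2.1360

heading to target = atan2(-1.5−-3, 1.5−-2.5) = 0.3588
Δθ = wrap(0.3588 − -1.3090) = 1.6678; ω₁ = Δθ/dt₁ = 1.6678
distance = √((1.5−-2.5)² + (-1.5−-3)²) = 4.2720; v₂ = distance/dt₂ = 2.1360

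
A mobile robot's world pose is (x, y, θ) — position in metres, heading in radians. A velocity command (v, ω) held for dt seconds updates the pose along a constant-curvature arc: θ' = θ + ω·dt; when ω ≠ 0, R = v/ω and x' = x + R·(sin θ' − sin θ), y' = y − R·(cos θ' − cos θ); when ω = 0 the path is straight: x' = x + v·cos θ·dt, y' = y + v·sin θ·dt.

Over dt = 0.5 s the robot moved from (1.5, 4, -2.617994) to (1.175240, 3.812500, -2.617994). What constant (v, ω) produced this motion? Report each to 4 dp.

Δθ = -2.617994 − -2.617994 = 0.000000
ω = Δθ/dt = 0.000000/0.5 = 0.0000
ω = 0 → v = (Δx·cos θ + Δy·sin θ)/dt = 0.7500

v = 0.7500, ω = 0.0000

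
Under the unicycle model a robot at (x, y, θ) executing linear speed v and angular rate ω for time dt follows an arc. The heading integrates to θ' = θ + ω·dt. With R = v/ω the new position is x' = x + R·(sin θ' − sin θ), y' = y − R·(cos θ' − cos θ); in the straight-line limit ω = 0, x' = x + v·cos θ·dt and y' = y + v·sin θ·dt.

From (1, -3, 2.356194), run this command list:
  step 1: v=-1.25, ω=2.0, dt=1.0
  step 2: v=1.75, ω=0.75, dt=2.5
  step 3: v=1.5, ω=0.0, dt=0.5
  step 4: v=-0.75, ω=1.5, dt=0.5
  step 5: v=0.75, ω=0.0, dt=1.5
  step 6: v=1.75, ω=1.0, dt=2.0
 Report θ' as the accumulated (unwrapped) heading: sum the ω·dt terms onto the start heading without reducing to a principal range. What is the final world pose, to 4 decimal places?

(4.9832, -2.4307, 8.9812)

step 1: θ'=4.3562 (R=-0.6250) → pose (2.0277, -2.7760, 4.3562)
step 2: θ'=6.2312 (R=2.3333) → pose (4.0933, -5.9198, 6.2312)
step 3: θ'=6.2312 (straight) → pose (4.8423, -5.9588, 6.2312)
step 4: θ'=6.9812 (R=-0.5000) → pose (4.4950, -6.0751, 6.9812)
step 5: θ'=6.9812 (straight) → pose (5.3569, -5.3520, 6.9812)
step 6: θ'=8.9812 (R=1.7500) → pose (4.9832, -2.4307, 8.9812)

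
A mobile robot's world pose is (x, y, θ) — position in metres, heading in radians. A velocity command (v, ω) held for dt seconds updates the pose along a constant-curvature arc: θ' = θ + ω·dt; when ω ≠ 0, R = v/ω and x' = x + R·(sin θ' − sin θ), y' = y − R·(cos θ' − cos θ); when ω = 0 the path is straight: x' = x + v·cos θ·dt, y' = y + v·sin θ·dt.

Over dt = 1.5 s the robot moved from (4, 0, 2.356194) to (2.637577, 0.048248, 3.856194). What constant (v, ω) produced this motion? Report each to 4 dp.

v = 1.0000, ω = 1.0000

Δθ = 3.856194 − 2.356194 = 1.500000
ω = Δθ/dt = 1.500000/1.5 = 1.0000
R = Δx/(sin θ' − sin θ) = 1.0000
v = R·ω = 1.0000·1.0000 = 1.0000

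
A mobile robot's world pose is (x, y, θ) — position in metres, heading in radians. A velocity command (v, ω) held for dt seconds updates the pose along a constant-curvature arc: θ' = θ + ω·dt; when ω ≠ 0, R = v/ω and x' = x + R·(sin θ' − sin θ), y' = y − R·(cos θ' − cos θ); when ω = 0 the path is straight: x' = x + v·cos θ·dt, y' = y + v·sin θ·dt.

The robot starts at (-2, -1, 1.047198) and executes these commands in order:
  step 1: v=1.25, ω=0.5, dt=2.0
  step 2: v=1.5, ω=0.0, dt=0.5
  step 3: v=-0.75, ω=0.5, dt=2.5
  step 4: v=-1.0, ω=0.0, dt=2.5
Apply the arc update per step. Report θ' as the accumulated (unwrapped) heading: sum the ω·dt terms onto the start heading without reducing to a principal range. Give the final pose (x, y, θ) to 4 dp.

step 1: θ'=2.0472 (R=2.5000) → pose (-1.9434, 1.3965, 2.0472)
step 2: θ'=2.0472 (straight) → pose (-2.2874, 2.0629, 2.0472)
step 3: θ'=3.2972 (R=-1.5000) → pose (-0.7219, 1.2689, 3.2972)
step 4: θ'=3.2972 (straight) → pose (1.7479, 1.6564, 3.2972)

(1.7479, 1.6564, 3.2972)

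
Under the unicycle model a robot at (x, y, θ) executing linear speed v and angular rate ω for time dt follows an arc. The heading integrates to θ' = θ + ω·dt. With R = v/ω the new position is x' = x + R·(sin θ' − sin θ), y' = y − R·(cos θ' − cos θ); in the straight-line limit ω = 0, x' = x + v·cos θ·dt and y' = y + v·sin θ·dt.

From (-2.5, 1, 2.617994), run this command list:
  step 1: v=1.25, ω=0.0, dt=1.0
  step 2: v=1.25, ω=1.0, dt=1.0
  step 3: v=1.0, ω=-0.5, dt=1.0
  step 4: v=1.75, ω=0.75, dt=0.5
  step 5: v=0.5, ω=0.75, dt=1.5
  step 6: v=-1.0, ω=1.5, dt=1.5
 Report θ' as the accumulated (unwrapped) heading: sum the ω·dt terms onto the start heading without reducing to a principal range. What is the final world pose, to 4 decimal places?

step 1: θ'=2.6180 (straight) → pose (-3.5825, 1.6250, 2.6180)
step 2: θ'=3.6180 (R=1.2500) → pose (-4.7808, 1.6533, 3.6180)
step 3: θ'=3.1180 (R=-2.0000) → pose (-5.7451, 1.4311, 3.1180)
step 4: θ'=3.4930 (R=2.3333) → pose (-6.6033, 1.2892, 3.4930)
step 5: θ'=4.6180 (R=0.6667) → pose (-7.0376, 0.7261, 4.6180)
step 6: θ'=6.8680 (R=-0.6667) → pose (-8.0693, 1.3448, 6.8680)

(-8.0693, 1.3448, 6.8680)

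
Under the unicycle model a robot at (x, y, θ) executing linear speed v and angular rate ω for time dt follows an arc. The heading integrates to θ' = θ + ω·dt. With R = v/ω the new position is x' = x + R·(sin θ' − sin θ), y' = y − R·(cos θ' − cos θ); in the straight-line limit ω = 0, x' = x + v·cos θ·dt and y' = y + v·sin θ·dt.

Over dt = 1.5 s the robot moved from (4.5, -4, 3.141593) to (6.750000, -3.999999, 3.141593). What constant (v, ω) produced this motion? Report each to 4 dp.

v = -1.5000, ω = 0.0000

Δθ = 3.141593 − 3.141593 = 0.000000
ω = Δθ/dt = 0.000000/1.5 = 0.0000
ω = 0 → v = (Δx·cos θ + Δy·sin θ)/dt = -1.5000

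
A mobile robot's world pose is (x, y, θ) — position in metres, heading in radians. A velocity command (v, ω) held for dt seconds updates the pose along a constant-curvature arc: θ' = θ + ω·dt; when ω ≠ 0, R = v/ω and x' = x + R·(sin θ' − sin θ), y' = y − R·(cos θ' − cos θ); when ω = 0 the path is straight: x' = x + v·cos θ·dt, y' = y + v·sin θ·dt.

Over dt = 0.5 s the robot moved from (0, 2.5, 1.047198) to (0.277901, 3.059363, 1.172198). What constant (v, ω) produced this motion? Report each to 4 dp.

Δθ = 1.172198 − 1.047198 = 0.125000
ω = Δθ/dt = 0.125000/0.5 = 0.2500
R = −Δy/(cos θ' − cos θ) = 5.0000
v = R·ω = 5.0000·0.2500 = 1.2500

v = 1.2500, ω = 0.2500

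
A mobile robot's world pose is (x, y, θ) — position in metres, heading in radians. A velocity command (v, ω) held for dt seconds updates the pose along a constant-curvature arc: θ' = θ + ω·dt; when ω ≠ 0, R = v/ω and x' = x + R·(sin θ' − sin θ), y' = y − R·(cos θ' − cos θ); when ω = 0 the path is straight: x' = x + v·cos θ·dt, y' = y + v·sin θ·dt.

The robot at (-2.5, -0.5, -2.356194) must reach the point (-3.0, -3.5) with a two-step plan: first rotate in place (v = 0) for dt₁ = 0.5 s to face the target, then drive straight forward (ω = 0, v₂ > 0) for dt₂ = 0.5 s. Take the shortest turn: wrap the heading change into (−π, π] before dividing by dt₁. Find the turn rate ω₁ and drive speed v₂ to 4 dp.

heading to target = atan2(-3.5−-0.5, -3−-2.5) = -1.7359
Δθ = wrap(-1.7359 − -2.3562) = 0.6202; ω₁ = Δθ/dt₁ = 1.2405
distance = √((-3−-2.5)² + (-3.5−-0.5)²) = 3.0414; v₂ = distance/dt₂ = 6.0828

ω₁ = 1.2405, v₂ = 6.0828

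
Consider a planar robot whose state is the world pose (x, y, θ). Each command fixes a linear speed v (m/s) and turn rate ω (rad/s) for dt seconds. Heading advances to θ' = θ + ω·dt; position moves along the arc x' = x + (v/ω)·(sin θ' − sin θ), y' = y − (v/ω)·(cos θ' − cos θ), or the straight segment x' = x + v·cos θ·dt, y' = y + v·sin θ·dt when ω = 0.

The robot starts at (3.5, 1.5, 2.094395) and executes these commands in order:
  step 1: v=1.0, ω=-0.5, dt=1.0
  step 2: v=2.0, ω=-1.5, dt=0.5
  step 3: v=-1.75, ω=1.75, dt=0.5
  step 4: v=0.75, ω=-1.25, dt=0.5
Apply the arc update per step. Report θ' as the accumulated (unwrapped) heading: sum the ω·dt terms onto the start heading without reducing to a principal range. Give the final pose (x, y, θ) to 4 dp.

(3.3876, 2.9216, 1.0944)

step 1: θ'=1.5944 (R=-2.0000) → pose (3.2326, 2.4528, 1.5944)
step 2: θ'=0.8444 (R=-1.3333) → pose (3.5688, 3.3698, 0.8444)
step 3: θ'=1.7194 (R=-1.0000) → pose (3.3274, 2.5576, 1.7194)
step 4: θ'=1.0944 (R=-0.6000) → pose (3.3876, 2.9216, 1.0944)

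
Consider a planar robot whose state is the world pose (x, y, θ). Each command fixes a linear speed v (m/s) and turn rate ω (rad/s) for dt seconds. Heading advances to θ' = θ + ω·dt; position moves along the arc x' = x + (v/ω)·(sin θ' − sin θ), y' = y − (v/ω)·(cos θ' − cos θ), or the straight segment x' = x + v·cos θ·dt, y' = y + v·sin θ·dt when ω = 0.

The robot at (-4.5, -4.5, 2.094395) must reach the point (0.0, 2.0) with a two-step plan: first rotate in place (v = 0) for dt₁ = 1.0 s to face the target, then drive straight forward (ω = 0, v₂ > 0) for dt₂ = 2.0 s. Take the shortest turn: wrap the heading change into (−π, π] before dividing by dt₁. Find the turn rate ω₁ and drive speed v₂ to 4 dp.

ω₁ = -1.1291, v₂ = 3.9528

heading to target = atan2(2−-4.5, 0−-4.5) = 0.9653
Δθ = wrap(0.9653 − 2.0944) = -1.1291; ω₁ = Δθ/dt₁ = -1.1291
distance = √((0−-4.5)² + (2−-4.5)²) = 7.9057; v₂ = distance/dt₂ = 3.9528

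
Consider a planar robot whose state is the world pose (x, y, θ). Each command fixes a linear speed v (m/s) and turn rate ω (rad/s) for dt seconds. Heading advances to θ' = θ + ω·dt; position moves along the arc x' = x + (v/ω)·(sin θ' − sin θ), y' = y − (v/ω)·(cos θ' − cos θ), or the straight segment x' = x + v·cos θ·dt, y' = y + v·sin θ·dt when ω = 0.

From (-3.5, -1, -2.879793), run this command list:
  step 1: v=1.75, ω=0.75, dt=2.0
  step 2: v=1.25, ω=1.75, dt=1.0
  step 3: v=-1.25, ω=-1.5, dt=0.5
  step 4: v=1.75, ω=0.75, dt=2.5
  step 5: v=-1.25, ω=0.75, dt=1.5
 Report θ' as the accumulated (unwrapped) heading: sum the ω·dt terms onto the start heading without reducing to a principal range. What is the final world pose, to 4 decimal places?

step 1: θ'=-1.3798 (R=2.3333) → pose (-5.1870, -3.6968, -1.3798)
step 2: θ'=0.3702 (R=0.7143) → pose (-4.2273, -4.2271, 0.3702)
step 3: θ'=-0.3798 (R=0.8333) → pose (-4.8377, -4.2242, -0.3798)
step 4: θ'=1.4952 (R=2.3333) → pose (-1.6460, -2.2333, 1.4952)
step 5: θ'=2.6202 (R=-1.6667) → pose (-0.8142, -3.8044, 2.6202)

(-0.8142, -3.8044, 2.6202)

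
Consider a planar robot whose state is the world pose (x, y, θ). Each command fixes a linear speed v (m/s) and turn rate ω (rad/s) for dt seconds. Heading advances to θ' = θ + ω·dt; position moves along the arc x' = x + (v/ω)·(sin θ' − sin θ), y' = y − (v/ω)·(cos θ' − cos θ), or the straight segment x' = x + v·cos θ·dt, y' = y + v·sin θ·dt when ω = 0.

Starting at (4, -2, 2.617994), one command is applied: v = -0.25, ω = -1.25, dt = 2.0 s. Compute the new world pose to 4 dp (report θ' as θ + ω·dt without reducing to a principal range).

(3.9235, -2.3718, 0.1180)

θ' = 2.6180 + -1.25·2.0 = 0.1180
R = v/ω = -0.25/-1.25 = 0.2000
x' = 4 + 0.2000·(sin 0.1180 − sin 2.6180) = 3.9235
y' = -2 − 0.2000·(cos 0.1180 − cos 2.6180) = -2.3718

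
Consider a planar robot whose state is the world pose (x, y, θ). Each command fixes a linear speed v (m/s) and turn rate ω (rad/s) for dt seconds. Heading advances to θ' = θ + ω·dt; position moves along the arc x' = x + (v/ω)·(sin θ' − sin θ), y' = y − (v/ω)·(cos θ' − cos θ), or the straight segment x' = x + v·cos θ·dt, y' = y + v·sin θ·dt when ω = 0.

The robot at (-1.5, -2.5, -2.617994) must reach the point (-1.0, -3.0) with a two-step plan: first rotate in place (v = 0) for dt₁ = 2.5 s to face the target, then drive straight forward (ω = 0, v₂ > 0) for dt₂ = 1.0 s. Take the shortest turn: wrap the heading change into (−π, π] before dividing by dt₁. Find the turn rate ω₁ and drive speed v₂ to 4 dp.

heading to target = atan2(-3−-2.5, -1−-1.5) = -0.7854
Δθ = wrap(-0.7854 − -2.6180) = 1.8326; ω₁ = Δθ/dt₁ = 0.7330
distance = √((-1−-1.5)² + (-3−-2.5)²) = 0.7071; v₂ = distance/dt₂ = 0.7071

ω₁ = 0.7330, v₂ = 0.7071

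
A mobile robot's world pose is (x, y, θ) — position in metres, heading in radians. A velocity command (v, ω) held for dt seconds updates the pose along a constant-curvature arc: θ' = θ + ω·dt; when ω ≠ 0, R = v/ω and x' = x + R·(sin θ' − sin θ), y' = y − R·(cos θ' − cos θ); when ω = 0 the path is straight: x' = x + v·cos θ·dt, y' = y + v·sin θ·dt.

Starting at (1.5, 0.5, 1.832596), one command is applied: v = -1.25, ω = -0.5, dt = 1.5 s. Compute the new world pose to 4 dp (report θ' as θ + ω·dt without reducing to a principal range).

θ' = 1.8326 + -0.5·1.5 = 1.0826
R = v/ω = -1.25/-0.5 = 2.5000
x' = 1.5 + 2.5000·(sin 1.0826 − sin 1.8326) = 1.2931
y' = 0.5 − 2.5000·(cos 1.0826 − cos 1.8326) = -1.3196

(1.2931, -1.3196, 1.0826)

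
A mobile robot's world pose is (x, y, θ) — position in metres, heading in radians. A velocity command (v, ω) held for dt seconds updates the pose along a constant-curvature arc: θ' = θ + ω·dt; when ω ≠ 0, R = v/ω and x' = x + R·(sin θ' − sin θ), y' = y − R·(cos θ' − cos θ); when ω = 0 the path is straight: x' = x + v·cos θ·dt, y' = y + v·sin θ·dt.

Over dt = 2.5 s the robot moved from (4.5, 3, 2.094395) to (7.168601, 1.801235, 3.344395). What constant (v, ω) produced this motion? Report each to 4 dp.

v = -1.2500, ω = 0.5000

Δθ = 3.344395 − 2.094395 = 1.250000
ω = Δθ/dt = 1.250000/2.5 = 0.5000
R = Δx/(sin θ' − sin θ) = -2.5000
v = R·ω = -2.5000·0.5000 = -1.2500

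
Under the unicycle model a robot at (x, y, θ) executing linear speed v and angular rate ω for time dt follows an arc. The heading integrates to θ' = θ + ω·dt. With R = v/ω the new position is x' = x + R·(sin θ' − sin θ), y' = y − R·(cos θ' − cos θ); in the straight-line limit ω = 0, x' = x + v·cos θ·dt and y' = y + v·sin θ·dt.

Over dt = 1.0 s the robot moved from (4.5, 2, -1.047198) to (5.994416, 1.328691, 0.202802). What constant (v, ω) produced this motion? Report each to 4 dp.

v = 1.7500, ω = 1.2500

Δθ = 0.202802 − -1.047198 = 1.250000
ω = Δθ/dt = 1.250000/1.0 = 1.2500
R = Δx/(sin θ' − sin θ) = 1.4000
v = R·ω = 1.4000·1.2500 = 1.7500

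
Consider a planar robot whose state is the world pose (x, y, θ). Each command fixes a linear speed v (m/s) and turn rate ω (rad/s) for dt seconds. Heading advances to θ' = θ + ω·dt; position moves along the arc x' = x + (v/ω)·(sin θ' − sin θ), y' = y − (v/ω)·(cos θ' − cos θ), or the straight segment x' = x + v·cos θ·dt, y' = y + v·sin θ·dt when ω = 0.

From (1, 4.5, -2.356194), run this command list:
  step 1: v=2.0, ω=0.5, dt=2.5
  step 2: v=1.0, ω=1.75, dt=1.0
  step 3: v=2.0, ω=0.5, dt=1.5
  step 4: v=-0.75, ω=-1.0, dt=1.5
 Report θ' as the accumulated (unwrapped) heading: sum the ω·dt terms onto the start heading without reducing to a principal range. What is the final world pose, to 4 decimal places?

(1.8250, 1.5596, -0.1062)

step 1: θ'=-1.1062 (R=4.0000) → pose (0.2524, -0.1207, -1.1062)
step 2: θ'=0.6438 (R=0.5714) → pose (1.1063, -0.3217, 0.6438)
step 3: θ'=1.3938 (R=4.0000) → pose (2.6428, 2.1733, 1.3938)
step 4: θ'=-0.1062 (R=0.7500) → pose (1.8250, 1.5596, -0.1062)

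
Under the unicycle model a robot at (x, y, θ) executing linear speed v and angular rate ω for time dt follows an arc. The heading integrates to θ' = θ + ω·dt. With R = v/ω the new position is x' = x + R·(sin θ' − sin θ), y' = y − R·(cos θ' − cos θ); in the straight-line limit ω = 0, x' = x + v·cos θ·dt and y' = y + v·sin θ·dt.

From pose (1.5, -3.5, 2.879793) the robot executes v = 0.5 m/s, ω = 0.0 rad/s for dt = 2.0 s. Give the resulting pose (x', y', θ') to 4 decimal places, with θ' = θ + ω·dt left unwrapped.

(0.5341, -3.2412, 2.8798)

θ' = 2.8798 + 0.0·2.0 = 2.8798
ω = 0 → straight: x' = 1.5 + 0.5·cos(2.8798)·2.0 = 0.5341
y' = -3.5 + 0.5·sin(2.8798)·2.0 = -3.2412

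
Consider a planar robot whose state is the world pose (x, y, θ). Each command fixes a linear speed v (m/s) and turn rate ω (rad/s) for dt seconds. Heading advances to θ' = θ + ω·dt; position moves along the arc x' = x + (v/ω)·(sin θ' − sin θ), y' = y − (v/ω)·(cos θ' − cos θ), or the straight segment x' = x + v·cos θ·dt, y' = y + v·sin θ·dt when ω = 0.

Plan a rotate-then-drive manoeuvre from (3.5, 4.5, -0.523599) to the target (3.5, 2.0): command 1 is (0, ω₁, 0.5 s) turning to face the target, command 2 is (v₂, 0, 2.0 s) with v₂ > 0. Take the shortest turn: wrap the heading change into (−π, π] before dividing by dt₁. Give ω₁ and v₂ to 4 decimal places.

ω₁ = -2.0944, v₂ = 1.2500

heading to target = atan2(2−4.5, 3.5−3.5) = -1.5708
Δθ = wrap(-1.5708 − -0.5236) = -1.0472; ω₁ = Δθ/dt₁ = -2.0944
distance = √((3.5−3.5)² + (2−4.5)²) = 2.5000; v₂ = distance/dt₂ = 1.2500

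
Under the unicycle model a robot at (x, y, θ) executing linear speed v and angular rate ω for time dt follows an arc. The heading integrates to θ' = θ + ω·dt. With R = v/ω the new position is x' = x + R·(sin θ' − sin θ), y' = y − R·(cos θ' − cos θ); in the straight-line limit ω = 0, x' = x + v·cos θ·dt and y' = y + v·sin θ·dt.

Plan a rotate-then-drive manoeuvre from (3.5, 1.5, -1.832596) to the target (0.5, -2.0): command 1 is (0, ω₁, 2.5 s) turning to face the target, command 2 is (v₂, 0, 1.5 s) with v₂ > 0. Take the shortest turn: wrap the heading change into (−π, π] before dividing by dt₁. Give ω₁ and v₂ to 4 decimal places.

heading to target = atan2(-2−1.5, 0.5−3.5) = -2.2794
Δθ = wrap(-2.2794 − -1.8326) = -0.4468; ω₁ = Δθ/dt₁ = -0.1787
distance = √((0.5−3.5)² + (-2−1.5)²) = 4.6098; v₂ = distance/dt₂ = 3.0732

ω₁ = -0.1787, v₂ = 3.0732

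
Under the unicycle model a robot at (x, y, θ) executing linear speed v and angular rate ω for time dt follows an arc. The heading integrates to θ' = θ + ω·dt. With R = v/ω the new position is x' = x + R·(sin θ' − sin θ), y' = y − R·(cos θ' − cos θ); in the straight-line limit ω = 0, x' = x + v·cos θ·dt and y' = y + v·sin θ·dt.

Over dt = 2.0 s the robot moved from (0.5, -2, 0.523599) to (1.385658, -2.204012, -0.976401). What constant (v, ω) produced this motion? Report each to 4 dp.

v = 0.5000, ω = -0.7500

Δθ = -0.976401 − 0.523599 = -1.500000
ω = Δθ/dt = -1.500000/2.0 = -0.7500
R = Δx/(sin θ' − sin θ) = -0.6667
v = R·ω = -0.6667·-0.7500 = 0.5000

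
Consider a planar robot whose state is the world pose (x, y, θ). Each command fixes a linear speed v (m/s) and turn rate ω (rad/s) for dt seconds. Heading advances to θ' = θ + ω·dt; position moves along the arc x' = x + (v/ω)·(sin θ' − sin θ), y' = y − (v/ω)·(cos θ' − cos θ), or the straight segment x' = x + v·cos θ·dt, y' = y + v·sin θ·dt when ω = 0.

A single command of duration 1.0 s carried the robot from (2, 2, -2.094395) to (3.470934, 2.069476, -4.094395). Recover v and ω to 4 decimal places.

v = -1.7500, ω = -2.0000

Δθ = -4.094395 − -2.094395 = -2.000000
ω = Δθ/dt = -2.000000/1.0 = -2.0000
R = Δx/(sin θ' − sin θ) = 0.8750
v = R·ω = 0.8750·-2.0000 = -1.7500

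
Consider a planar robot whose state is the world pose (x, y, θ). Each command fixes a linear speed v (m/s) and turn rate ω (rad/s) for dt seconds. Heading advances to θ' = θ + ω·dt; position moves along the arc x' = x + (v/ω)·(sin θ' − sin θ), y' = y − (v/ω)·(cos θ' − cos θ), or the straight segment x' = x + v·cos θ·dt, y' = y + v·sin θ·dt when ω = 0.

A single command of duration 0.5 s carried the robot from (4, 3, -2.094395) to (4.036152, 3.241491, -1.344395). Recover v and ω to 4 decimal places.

Δθ = -1.344395 − -2.094395 = 0.750000
ω = Δθ/dt = 0.750000/0.5 = 1.5000
R = −Δy/(cos θ' − cos θ) = -0.3333
v = R·ω = -0.3333·1.5000 = -0.5000

v = -0.5000, ω = 1.5000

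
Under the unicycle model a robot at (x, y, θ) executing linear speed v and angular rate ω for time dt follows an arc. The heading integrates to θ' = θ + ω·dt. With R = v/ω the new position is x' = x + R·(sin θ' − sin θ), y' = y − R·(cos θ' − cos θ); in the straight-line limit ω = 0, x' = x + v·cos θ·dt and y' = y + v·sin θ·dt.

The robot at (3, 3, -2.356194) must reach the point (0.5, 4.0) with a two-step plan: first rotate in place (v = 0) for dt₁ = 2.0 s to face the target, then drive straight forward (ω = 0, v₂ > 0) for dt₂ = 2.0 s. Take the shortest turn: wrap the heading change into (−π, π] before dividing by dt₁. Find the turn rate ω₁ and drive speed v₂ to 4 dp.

ω₁ = -0.5830, v₂ = 1.3463

heading to target = atan2(4−3, 0.5−3) = 2.7611
Δθ = wrap(2.7611 − -2.3562) = -1.1659; ω₁ = Δθ/dt₁ = -0.5830
distance = √((0.5−3)² + (4−3)²) = 2.6926; v₂ = distance/dt₂ = 1.3463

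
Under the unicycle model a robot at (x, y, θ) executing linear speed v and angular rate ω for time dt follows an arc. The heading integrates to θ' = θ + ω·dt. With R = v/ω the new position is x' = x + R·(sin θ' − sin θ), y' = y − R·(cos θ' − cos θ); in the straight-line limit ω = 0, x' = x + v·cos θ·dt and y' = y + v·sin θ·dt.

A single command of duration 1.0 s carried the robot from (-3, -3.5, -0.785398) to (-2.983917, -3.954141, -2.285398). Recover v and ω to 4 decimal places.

Δθ = -2.285398 − -0.785398 = -1.500000
ω = Δθ/dt = -1.500000/1.0 = -1.5000
R = −Δy/(cos θ' − cos θ) = -0.3333
v = R·ω = -0.3333·-1.5000 = 0.5000

v = 0.5000, ω = -1.5000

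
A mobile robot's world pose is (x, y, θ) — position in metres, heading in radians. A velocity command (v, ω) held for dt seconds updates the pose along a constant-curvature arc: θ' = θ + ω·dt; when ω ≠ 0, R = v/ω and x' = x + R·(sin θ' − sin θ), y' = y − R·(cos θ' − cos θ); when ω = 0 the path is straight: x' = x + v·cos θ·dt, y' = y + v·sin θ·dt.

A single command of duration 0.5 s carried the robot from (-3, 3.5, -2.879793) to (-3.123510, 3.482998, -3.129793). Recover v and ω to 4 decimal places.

v = 0.2500, ω = -0.5000

Δθ = -3.129793 − -2.879793 = -0.250000
ω = Δθ/dt = -0.250000/0.5 = -0.5000
R = Δx/(sin θ' − sin θ) = -0.5000
v = R·ω = -0.5000·-0.5000 = 0.2500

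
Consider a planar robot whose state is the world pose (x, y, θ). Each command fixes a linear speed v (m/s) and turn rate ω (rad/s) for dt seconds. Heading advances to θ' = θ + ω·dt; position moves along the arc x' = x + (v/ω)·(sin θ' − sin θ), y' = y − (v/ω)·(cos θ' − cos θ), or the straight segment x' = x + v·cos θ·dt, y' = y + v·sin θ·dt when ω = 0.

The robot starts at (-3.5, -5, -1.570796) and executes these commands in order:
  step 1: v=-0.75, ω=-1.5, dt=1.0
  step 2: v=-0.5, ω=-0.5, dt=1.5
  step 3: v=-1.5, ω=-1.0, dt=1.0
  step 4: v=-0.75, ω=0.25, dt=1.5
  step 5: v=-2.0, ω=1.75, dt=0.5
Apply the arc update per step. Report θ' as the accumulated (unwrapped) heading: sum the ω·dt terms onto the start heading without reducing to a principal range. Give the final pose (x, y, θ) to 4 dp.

step 1: θ'=-3.0708 (R=0.5000) → pose (-3.0354, -4.5013, -3.0708)
step 2: θ'=-3.8208 (R=1.0000) → pose (-2.3365, -4.7207, -3.8208)
step 3: θ'=-4.8208 (R=1.5000) → pose (-1.7875, -6.0501, -4.8208)
step 4: θ'=-4.4458 (R=-3.0000) → pose (-1.6992, -7.1650, -4.4458)
step 5: θ'=-3.5708 (R=-1.1429) → pose (-1.0723, -7.9031, -3.5708)

(-1.0723, -7.9031, -3.5708)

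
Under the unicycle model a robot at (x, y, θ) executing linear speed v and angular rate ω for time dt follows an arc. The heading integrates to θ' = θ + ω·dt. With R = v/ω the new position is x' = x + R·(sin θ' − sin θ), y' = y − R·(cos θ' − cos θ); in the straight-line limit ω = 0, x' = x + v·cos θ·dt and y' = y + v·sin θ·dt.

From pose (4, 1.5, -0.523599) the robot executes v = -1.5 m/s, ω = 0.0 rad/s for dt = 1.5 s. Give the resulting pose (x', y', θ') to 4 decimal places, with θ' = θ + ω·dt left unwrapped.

(2.0514, 2.6250, -0.5236)

θ' = -0.5236 + 0.0·1.5 = -0.5236
ω = 0 → straight: x' = 4 + -1.5·cos(-0.5236)·1.5 = 2.0514
y' = 1.5 + -1.5·sin(-0.5236)·1.5 = 2.6250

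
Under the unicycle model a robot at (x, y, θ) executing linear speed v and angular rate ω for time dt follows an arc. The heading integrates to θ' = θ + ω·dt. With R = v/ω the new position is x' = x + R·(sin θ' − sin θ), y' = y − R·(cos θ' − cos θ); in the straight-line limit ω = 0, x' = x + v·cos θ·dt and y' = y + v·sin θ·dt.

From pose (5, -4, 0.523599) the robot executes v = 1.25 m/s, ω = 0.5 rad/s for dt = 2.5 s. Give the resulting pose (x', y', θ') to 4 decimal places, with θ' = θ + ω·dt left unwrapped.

θ' = 0.5236 + 0.5·2.5 = 1.7736
R = v/ω = 1.25/0.5 = 2.5000
x' = 5 + 2.5000·(sin 1.7736 − sin 0.5236) = 6.1988
y' = -4 − 2.5000·(cos 1.7736 − cos 0.5236) = -1.3314

(6.1988, -1.3314, 1.7736)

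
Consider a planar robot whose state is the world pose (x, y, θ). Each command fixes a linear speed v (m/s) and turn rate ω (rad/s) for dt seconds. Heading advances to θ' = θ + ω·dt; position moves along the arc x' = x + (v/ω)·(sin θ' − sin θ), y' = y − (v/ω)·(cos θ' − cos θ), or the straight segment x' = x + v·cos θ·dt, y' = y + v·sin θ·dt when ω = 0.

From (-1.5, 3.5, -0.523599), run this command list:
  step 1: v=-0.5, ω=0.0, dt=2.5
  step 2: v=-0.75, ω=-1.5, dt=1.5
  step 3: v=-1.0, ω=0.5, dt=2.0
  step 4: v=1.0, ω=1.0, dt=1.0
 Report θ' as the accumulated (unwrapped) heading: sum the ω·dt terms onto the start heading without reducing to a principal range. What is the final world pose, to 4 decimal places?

(-0.9921, 5.5710, -0.7736)

step 1: θ'=-0.5236 (straight) → pose (-2.5825, 4.1250, -0.5236)
step 2: θ'=-2.7736 (R=0.5000) → pose (-2.5124, 5.0245, -2.7736)
step 3: θ'=-1.7736 (R=-2.0000) → pose (-1.2729, 6.4878, -1.7736)
step 4: θ'=-0.7736 (R=1.0000) → pose (-0.9921, 5.5710, -0.7736)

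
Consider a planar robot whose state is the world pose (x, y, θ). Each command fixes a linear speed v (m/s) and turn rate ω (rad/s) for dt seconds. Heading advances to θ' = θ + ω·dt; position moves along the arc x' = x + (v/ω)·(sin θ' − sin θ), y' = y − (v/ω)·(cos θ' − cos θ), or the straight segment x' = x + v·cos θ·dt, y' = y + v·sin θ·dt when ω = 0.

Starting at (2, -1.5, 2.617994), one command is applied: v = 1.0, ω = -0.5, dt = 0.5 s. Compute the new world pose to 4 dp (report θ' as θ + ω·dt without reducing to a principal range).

(1.6026, -1.1988, 2.3680)

θ' = 2.6180 + -0.5·0.5 = 2.3680
R = v/ω = 1.0/-0.5 = -2.0000
x' = 2 + -2.0000·(sin 2.3680 − sin 2.6180) = 1.6026
y' = -1.5 − -2.0000·(cos 2.3680 − cos 2.6180) = -1.1988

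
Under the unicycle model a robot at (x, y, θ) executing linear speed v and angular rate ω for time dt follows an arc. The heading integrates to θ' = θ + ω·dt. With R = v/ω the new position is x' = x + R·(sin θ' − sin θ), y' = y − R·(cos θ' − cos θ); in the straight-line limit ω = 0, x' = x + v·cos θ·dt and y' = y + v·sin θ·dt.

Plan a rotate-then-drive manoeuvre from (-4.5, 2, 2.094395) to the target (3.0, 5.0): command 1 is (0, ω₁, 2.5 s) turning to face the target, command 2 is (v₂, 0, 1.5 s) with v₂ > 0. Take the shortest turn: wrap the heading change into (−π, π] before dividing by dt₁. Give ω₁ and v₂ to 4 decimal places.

ω₁ = -0.6856, v₂ = 5.3852

heading to target = atan2(5−2, 3−-4.5) = 0.3805
Δθ = wrap(0.3805 − 2.0944) = -1.7139; ω₁ = Δθ/dt₁ = -0.6856
distance = √((3−-4.5)² + (5−2)²) = 8.0777; v₂ = distance/dt₂ = 5.3852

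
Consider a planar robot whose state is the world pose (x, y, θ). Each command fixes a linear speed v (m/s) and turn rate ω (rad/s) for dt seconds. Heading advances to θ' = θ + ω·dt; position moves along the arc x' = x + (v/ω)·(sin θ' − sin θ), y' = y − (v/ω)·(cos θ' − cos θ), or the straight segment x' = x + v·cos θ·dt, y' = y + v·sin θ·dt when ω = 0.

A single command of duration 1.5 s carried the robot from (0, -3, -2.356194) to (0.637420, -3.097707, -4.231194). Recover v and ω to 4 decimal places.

Δθ = -4.231194 − -2.356194 = -1.875000
ω = Δθ/dt = -1.875000/1.5 = -1.2500
R = Δx/(sin θ' − sin θ) = 0.4000
v = R·ω = 0.4000·-1.2500 = -0.5000

v = -0.5000, ω = -1.2500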